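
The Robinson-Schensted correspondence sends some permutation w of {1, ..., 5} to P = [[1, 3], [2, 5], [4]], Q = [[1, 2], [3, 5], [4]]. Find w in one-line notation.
4 5 2 1 3

Reverse the RSK construction: for i from n down to 1, find the cell of Q containing i, remove the entry at that cell from P, and reverse-bump it up through P; the value ejected from row 1 is w(i).

Step i=5: Q has 5 at row 2, column 2; remove 5 from row 2 of P and reverse-bump: 5 enters row 1 and ejects 3. So w(5) = 3. P is now [[1, 5], [2], [4]].
Step i=4: Q has 4 at row 3, column 1; remove 4 from row 3 of P and reverse-bump: 4 enters row 2 and ejects 2; 2 enters row 1 and ejects 1. So w(4) = 1. P is now [[2, 5], [4]].
Step i=3: Q has 3 at row 2, column 1; remove 4 from row 2 of P and reverse-bump: 4 enters row 1 and ejects 2. So w(3) = 2. P is now [[4, 5]].
Step i=2: Q has 2 at row 1, column 2; remove that cell from P, ejecting 5. So w(2) = 5. P is now [[4]].
Step i=1: Q has 1 at row 1, column 1; remove that cell from P, ejecting 4. So w(1) = 4. P is now [].

So w = 4 5 2 1 3.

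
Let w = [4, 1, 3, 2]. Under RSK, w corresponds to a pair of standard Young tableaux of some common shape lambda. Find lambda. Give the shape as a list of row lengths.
[2, 1, 1]

RSK row insertion gives P = [[1, 2], [3], [4]], which has shape [2, 1, 1].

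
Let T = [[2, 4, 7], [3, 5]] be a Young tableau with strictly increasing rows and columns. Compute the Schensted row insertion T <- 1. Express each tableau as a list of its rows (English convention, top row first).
[[1, 4, 7], [2, 5], [3]]

In row 1, 1 replaces 2 (the leftmost entry greater than 1); 2 is bumped to row 2. In row 2, 2 replaces 3 (the leftmost entry greater than 2); 3 is bumped to row 3. 3 starts a new row 3. The new tableau is [[1, 4, 7], [2, 5], [3]].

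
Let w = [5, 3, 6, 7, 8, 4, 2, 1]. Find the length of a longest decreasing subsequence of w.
4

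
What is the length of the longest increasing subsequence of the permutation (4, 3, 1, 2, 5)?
3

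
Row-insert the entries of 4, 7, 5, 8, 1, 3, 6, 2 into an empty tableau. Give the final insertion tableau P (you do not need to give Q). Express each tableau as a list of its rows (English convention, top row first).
Insert 4: appended to row 1. P = [[4]].
Insert 7: appended to row 1. P = [[4, 7]].
Insert 5: 5 bumps 7 from row 1; 7 starts row 2. P = [[4, 5], [7]].
Insert 8: appended to row 1. P = [[4, 5, 8], [7]].
Insert 1: 1 bumps 4 from row 1; 4 bumps 7 from row 2; 7 starts row 3. P = [[1, 5, 8], [4], [7]].
Insert 3: 3 bumps 5 from row 1; 5 appends to row 2. P = [[1, 3, 8], [4, 5], [7]].
Insert 6: 6 bumps 8 from row 1; 8 appends to row 2. P = [[1, 3, 6], [4, 5, 8], [7]].
Insert 2: 2 bumps 3 from row 1; 3 bumps 4 from row 2; 4 bumps 7 from row 3; 7 starts row 4. P = [[1, 2, 6], [3, 5, 8], [4], [7]].

So P = [[1, 2, 6], [3, 5, 8], [4], [7]].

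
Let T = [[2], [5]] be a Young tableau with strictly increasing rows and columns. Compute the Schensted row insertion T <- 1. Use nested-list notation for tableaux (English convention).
In row 1, 1 replaces 2 (the leftmost entry greater than 1); 2 is bumped to row 2. In row 2, 2 replaces 5 (the leftmost entry greater than 2); 5 is bumped to row 3. 5 starts a new row 3. The new tableau is [[1], [2], [5]].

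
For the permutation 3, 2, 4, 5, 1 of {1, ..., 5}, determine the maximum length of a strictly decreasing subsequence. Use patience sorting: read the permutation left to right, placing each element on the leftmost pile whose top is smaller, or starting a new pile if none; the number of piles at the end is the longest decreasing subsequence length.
3

3: new pile. tops = [3]
2: new pile. tops = [3, 2]
4: onto pile 1 (replacing 3). tops = [4, 2]
5: onto pile 1 (replacing 4). tops = [5, 2]
1: new pile. tops = [5, 2, 1]

3 piles, so the longest decreasing subsequence has length 3.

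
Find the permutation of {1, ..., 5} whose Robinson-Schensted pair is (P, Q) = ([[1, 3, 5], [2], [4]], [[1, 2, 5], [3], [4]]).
2 4 3 1 5

Reverse the RSK construction: for i from n down to 1, find the cell of Q containing i, remove the entry at that cell from P, and reverse-bump it up through P; the value ejected from row 1 is w(i).

Step i=5: Q has 5 at row 1, column 3; remove that cell from P, ejecting 5. So w(5) = 5. P is now [[1, 3], [2], [4]].
Step i=4: Q has 4 at row 3, column 1; remove 4 from row 3 of P and reverse-bump: 4 enters row 2 and ejects 2; 2 enters row 1 and ejects 1. So w(4) = 1. P is now [[2, 3], [4]].
Step i=3: Q has 3 at row 2, column 1; remove 4 from row 2 of P and reverse-bump: 4 enters row 1 and ejects 3. So w(3) = 3. P is now [[2, 4]].
Step i=2: Q has 2 at row 1, column 2; remove that cell from P, ejecting 4. So w(2) = 4. P is now [[2]].
Step i=1: Q has 1 at row 1, column 1; remove that cell from P, ejecting 2. So w(1) = 2. P is now [].

So w = 2 4 3 1 5.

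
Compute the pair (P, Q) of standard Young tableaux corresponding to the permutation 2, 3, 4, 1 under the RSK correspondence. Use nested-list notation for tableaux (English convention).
P = [[1, 3, 4], [2]], Q = [[1, 2, 3], [4]]

Insert each entry of the permutation into P by Schensted row insertion, recording in Q the position of each new cell.

Insert 2: appended to row 1. P = [[2]].
Insert 3: appended to row 1. P = [[2, 3]].
Insert 4: appended to row 1. P = [[2, 3, 4]].
Insert 1: 1 bumps 2 from row 1; 2 starts row 2. P = [[1, 3, 4], [2]].

So P = [[1, 3, 4], [2]], Q = [[1, 2, 3], [4]].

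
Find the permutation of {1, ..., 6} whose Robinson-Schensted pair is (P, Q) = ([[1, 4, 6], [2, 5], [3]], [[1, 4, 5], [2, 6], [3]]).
3 2 1 5 6 4

Reverse RSK: for i = n, n-1, ..., 1, locate i in Q, remove the corresponding corner cell from P, and reverse-bump its entry up through P; the value ejected from row 1 is w(i).

So w = 3 2 1 5 6 4.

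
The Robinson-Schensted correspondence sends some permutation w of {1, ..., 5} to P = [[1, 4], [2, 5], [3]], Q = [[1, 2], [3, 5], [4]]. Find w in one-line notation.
Reverse the RSK construction: for i from n down to 1, find the cell of Q containing i, remove the entry at that cell from P, and reverse-bump it up through P; the value ejected from row 1 is w(i).

Step i=5: Q has 5 at row 2, column 2; remove 5 from row 2 of P and reverse-bump: 5 enters row 1 and ejects 4. So w(5) = 4. P is now [[1, 5], [2], [3]].
Step i=4: Q has 4 at row 3, column 1; remove 3 from row 3 of P and reverse-bump: 3 enters row 2 and ejects 2; 2 enters row 1 and ejects 1. So w(4) = 1. P is now [[2, 5], [3]].
Step i=3: Q has 3 at row 2, column 1; remove 3 from row 2 of P and reverse-bump: 3 enters row 1 and ejects 2. So w(3) = 2. P is now [[3, 5]].
Step i=2: Q has 2 at row 1, column 2; remove that cell from P, ejecting 5. So w(2) = 5. P is now [[3]].
Step i=1: Q has 1 at row 1, column 1; remove that cell from P, ejecting 3. So w(1) = 3. P is now [].

So w = 3 5 2 1 4.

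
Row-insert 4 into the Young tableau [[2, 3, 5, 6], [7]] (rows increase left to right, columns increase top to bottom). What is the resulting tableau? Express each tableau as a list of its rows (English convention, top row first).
[[2, 3, 4, 6], [5], [7]]

In row 1, 4 replaces 5 (the leftmost entry greater than 4); 5 is bumped to row 2. In row 2, 5 replaces 7 (the leftmost entry greater than 5); 7 is bumped to row 3. 7 starts a new row 3. The new tableau is [[2, 3, 4, 6], [5], [7]].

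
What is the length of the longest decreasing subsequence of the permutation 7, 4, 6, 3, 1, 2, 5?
4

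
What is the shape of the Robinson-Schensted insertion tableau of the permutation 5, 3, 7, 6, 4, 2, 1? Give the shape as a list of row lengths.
Row-insert each entry into an empty tableau.

After inserting 5: P = [[5]].
After inserting 3: P = [[3], [5]].
After inserting 7: P = [[3, 7], [5]].
After inserting 6: P = [[3, 6], [5, 7]].
After inserting 4: P = [[3, 4], [5, 6], [7]].
After inserting 2: P = [[2, 4], [3, 6], [5], [7]].
After inserting 1: P = [[1, 4], [2, 6], [3], [5], [7]].

The final insertion tableau P = [[1, 4], [2, 6], [3], [5], [7]] has shape [2, 2, 1, 1, 1].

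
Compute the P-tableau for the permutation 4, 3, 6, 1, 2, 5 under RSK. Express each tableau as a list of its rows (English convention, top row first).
P = [[1, 2, 5], [3, 6], [4]]

After inserting 4: P = [[4]].
After inserting 3: P = [[3], [4]].
After inserting 6: P = [[3, 6], [4]].
After inserting 1: P = [[1, 6], [3], [4]].
After inserting 2: P = [[1, 2], [3, 6], [4]].
After inserting 5: P = [[1, 2, 5], [3, 6], [4]].

So P = [[1, 2, 5], [3, 6], [4]].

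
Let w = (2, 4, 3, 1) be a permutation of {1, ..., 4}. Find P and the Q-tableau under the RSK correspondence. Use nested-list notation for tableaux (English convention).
Insert each entry of the permutation into P by Schensted row insertion, recording in Q the position of each new cell.

After inserting 2: P = [[2]].
After inserting 4: P = [[2, 4]].
After inserting 3: P = [[2, 3], [4]].
After inserting 1: P = [[1, 3], [2], [4]].

So P = [[1, 3], [2], [4]], Q = [[1, 2], [3], [4]].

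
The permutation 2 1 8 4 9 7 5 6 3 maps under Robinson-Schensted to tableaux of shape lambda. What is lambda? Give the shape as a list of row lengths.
Row-insert each entry into an empty tableau.

After inserting 2: P = [[2]].
After inserting 1: P = [[1], [2]].
After inserting 8: P = [[1, 8], [2]].
After inserting 4: P = [[1, 4], [2, 8]].
After inserting 9: P = [[1, 4, 9], [2, 8]].
After inserting 7: P = [[1, 4, 7], [2, 8, 9]].
After inserting 5: P = [[1, 4, 5], [2, 7, 9], [8]].
After inserting 6: P = [[1, 4, 5, 6], [2, 7, 9], [8]].
After inserting 3: P = [[1, 3, 5, 6], [2, 4, 9], [7], [8]].

The final insertion tableau P = [[1, 3, 5, 6], [2, 4, 9], [7], [8]] has shape [4, 3, 1, 1].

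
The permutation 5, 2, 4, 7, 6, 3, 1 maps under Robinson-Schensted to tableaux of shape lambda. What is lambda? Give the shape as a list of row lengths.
Row-insert each entry into an empty tableau.

After inserting 5: P = [[5]].
After inserting 2: P = [[2], [5]].
After inserting 4: P = [[2, 4], [5]].
After inserting 7: P = [[2, 4, 7], [5]].
After inserting 6: P = [[2, 4, 6], [5, 7]].
After inserting 3: P = [[2, 3, 6], [4, 7], [5]].
After inserting 1: P = [[1, 3, 6], [2, 7], [4], [5]].

The final insertion tableau P = [[1, 3, 6], [2, 7], [4], [5]] has shape [3, 2, 1, 1].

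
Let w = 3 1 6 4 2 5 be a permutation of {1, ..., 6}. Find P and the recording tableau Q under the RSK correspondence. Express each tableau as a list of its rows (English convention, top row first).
P = [[1, 2, 5], [3, 4], [6]], Q = [[1, 3, 6], [2, 4], [5]]

Insert each entry of the permutation into P by Schensted row insertion, recording in Q the position of each new cell.

Insert 3: appended to row 1. P = [[3]].
Insert 1: 1 bumps 3 from row 1; 3 starts row 2. P = [[1], [3]].
Insert 6: appended to row 1. P = [[1, 6], [3]].
Insert 4: 4 bumps 6 from row 1; 6 appends to row 2. P = [[1, 4], [3, 6]].
Insert 2: 2 bumps 4 from row 1; 4 bumps 6 from row 2; 6 starts row 3. P = [[1, 2], [3, 4], [6]].
Insert 5: appended to row 1. P = [[1, 2, 5], [3, 4], [6]].

So P = [[1, 2, 5], [3, 4], [6]], Q = [[1, 3, 6], [2, 4], [5]].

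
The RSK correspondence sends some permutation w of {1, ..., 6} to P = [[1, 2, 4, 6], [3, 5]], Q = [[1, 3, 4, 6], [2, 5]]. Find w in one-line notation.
Reverse the RSK construction: for i from n down to 1, find the cell of Q containing i, remove the entry at that cell from P, and reverse-bump it up through P; the value ejected from row 1 is w(i).

Step i=6: Q has 6 at row 1, column 4; remove that cell from P, ejecting 6. So w(6) = 6. P is now [[1, 2, 4], [3, 5]].
Step i=5: Q has 5 at row 2, column 2; remove 5 from row 2 of P and reverse-bump: 5 enters row 1 and ejects 4. So w(5) = 4. P is now [[1, 2, 5], [3]].
Step i=4: Q has 4 at row 1, column 3; remove that cell from P, ejecting 5. So w(4) = 5. P is now [[1, 2], [3]].
Step i=3: Q has 3 at row 1, column 2; remove that cell from P, ejecting 2. So w(3) = 2. P is now [[1], [3]].
Step i=2: Q has 2 at row 2, column 1; remove 3 from row 2 of P and reverse-bump: 3 enters row 1 and ejects 1. So w(2) = 1. P is now [[3]].
Step i=1: Q has 1 at row 1, column 1; remove that cell from P, ejecting 3. So w(1) = 3. P is now [].

So w = 3 1 2 5 4 6.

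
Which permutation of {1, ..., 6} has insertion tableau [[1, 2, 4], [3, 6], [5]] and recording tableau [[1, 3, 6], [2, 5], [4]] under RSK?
5 3 6 1 2 4

Reverse the RSK construction: for i from n down to 1, find the cell of Q containing i, remove the entry at that cell from P, and reverse-bump it up through P; the value ejected from row 1 is w(i).

Step i=6: Q has 6 at row 1, column 3; remove that cell from P, ejecting 4. So w(6) = 4. P is now [[1, 2], [3, 6], [5]].
Step i=5: Q has 5 at row 2, column 2; remove 6 from row 2 of P and reverse-bump: 6 enters row 1 and ejects 2. So w(5) = 2. P is now [[1, 6], [3], [5]].
Step i=4: Q has 4 at row 3, column 1; remove 5 from row 3 of P and reverse-bump: 5 enters row 2 and ejects 3; 3 enters row 1 and ejects 1. So w(4) = 1. P is now [[3, 6], [5]].
Step i=3: Q has 3 at row 1, column 2; remove that cell from P, ejecting 6. So w(3) = 6. P is now [[3], [5]].
Step i=2: Q has 2 at row 2, column 1; remove 5 from row 2 of P and reverse-bump: 5 enters row 1 and ejects 3. So w(2) = 3. P is now [[5]].
Step i=1: Q has 1 at row 1, column 1; remove that cell from P, ejecting 5. So w(1) = 5. P is now [].

So w = 5 3 6 1 2 4.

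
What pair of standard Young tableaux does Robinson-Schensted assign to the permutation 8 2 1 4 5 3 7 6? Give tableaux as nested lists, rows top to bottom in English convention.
P = [[1, 3, 5, 6], [2, 4, 7], [8]], Q = [[1, 4, 5, 7], [2, 6, 8], [3]]

Insert each entry of the permutation into P by Schensted row insertion, recording in Q the position of each new cell.

After inserting 8: P = [[8]].
After inserting 2: P = [[2], [8]].
After inserting 1: P = [[1], [2], [8]].
After inserting 4: P = [[1, 4], [2], [8]].
After inserting 5: P = [[1, 4, 5], [2], [8]].
After inserting 3: P = [[1, 3, 5], [2, 4], [8]].
After inserting 7: P = [[1, 3, 5, 7], [2, 4], [8]].
After inserting 6: P = [[1, 3, 5, 6], [2, 4, 7], [8]].

So P = [[1, 3, 5, 6], [2, 4, 7], [8]], Q = [[1, 4, 5, 7], [2, 6, 8], [3]].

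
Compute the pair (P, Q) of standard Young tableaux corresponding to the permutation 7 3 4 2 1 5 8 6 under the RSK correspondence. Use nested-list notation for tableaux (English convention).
Insert each entry of the permutation into P by Schensted row insertion, recording in Q the position of each new cell.

Insert 7: appended to row 1. P = [[7]].
Insert 3: 3 bumps 7 from row 1; 7 starts row 2. P = [[3], [7]].
Insert 4: appended to row 1. P = [[3, 4], [7]].
Insert 2: 2 bumps 3 from row 1; 3 bumps 7 from row 2; 7 starts row 3. P = [[2, 4], [3], [7]].
Insert 1: 1 bumps 2 from row 1; 2 bumps 3 from row 2; 3 bumps 7 from row 3; 7 starts row 4. P = [[1, 4], [2], [3], [7]].
Insert 5: appended to row 1. P = [[1, 4, 5], [2], [3], [7]].
Insert 8: appended to row 1. P = [[1, 4, 5, 8], [2], [3], [7]].
Insert 6: 6 bumps 8 from row 1; 8 appends to row 2. P = [[1, 4, 5, 6], [2, 8], [3], [7]].

So P = [[1, 4, 5, 6], [2, 8], [3], [7]], Q = [[1, 3, 6, 7], [2, 8], [4], [5]].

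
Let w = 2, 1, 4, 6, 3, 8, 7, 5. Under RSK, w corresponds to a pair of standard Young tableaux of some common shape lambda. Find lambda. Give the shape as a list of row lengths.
[4, 3, 1]

Row-insert each entry into an empty tableau.

After inserting 2: P = [[2]].
After inserting 1: P = [[1], [2]].
After inserting 4: P = [[1, 4], [2]].
After inserting 6: P = [[1, 4, 6], [2]].
After inserting 3: P = [[1, 3, 6], [2, 4]].
After inserting 8: P = [[1, 3, 6, 8], [2, 4]].
After inserting 7: P = [[1, 3, 6, 7], [2, 4, 8]].
After inserting 5: P = [[1, 3, 5, 7], [2, 4, 6], [8]].

The final insertion tableau P = [[1, 3, 5, 7], [2, 4, 6], [8]] has shape [4, 3, 1].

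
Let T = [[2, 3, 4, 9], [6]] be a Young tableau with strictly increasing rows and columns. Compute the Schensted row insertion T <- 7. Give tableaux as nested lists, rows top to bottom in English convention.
In row 1, 7 replaces 9 (the leftmost entry greater than 7); 9 is bumped to row 2. 9 is appended to row 2. The new tableau is [[2, 3, 4, 7], [6, 9]].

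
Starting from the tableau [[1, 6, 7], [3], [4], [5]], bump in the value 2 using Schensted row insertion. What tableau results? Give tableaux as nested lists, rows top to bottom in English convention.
In row 1, 2 replaces 6 (the leftmost entry greater than 2); 6 is bumped to row 2. 6 is appended to row 2. The new tableau is [[1, 2, 7], [3, 6], [4], [5]].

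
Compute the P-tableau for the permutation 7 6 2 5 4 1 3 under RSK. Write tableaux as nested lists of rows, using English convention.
P = [[1, 3], [2, 4], [5], [6], [7]]

Insert 7: appended to row 1. P = [[7]].
Insert 6: 6 bumps 7 from row 1; 7 starts row 2. P = [[6], [7]].
Insert 2: 2 bumps 6 from row 1; 6 bumps 7 from row 2; 7 starts row 3. P = [[2], [6], [7]].
Insert 5: appended to row 1. P = [[2, 5], [6], [7]].
Insert 4: 4 bumps 5 from row 1; 5 bumps 6 from row 2; 6 bumps 7 from row 3; 7 starts row 4. P = [[2, 4], [5], [6], [7]].
Insert 1: 1 bumps 2 from row 1; 2 bumps 5 from row 2; 5 bumps 6 from row 3; 6 bumps 7 from row 4; 7 starts row 5. P = [[1, 4], [2], [5], [6], [7]].
Insert 3: 3 bumps 4 from row 1; 4 appends to row 2. P = [[1, 3], [2, 4], [5], [6], [7]].

So P = [[1, 3], [2, 4], [5], [6], [7]].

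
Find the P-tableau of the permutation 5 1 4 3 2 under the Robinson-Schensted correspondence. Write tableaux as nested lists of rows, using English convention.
Insert 5: appended to row 1. P = [[5]].
Insert 1: 1 bumps 5 from row 1; 5 starts row 2. P = [[1], [5]].
Insert 4: appended to row 1. P = [[1, 4], [5]].
Insert 3: 3 bumps 4 from row 1; 4 bumps 5 from row 2; 5 starts row 3. P = [[1, 3], [4], [5]].
Insert 2: 2 bumps 3 from row 1; 3 bumps 4 from row 2; 4 bumps 5 from row 3; 5 starts row 4. P = [[1, 2], [3], [4], [5]].

So P = [[1, 2], [3], [4], [5]].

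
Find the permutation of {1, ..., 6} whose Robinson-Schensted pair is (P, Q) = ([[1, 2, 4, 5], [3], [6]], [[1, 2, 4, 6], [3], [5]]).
Reverse the RSK construction: for i from n down to 1, find the cell of Q containing i, remove the entry at that cell from P, and reverse-bump it up through P; the value ejected from row 1 is w(i).

Step i=6: Q has 6 at row 1, column 4; remove that cell from P, ejecting 5. So w(6) = 5. P is now [[1, 2, 4], [3], [6]].
Step i=5: Q has 5 at row 3, column 1; remove 6 from row 3 of P and reverse-bump: 6 enters row 2 and ejects 3; 3 enters row 1 and ejects 2. So w(5) = 2. P is now [[1, 3, 4], [6]].
Step i=4: Q has 4 at row 1, column 3; remove that cell from P, ejecting 4. So w(4) = 4. P is now [[1, 3], [6]].
Step i=3: Q has 3 at row 2, column 1; remove 6 from row 2 of P and reverse-bump: 6 enters row 1 and ejects 3. So w(3) = 3. P is now [[1, 6]].
Step i=2: Q has 2 at row 1, column 2; remove that cell from P, ejecting 6. So w(2) = 6. P is now [[1]].
Step i=1: Q has 1 at row 1, column 1; remove that cell from P, ejecting 1. So w(1) = 1. P is now [].

So w = 1 6 3 4 2 5.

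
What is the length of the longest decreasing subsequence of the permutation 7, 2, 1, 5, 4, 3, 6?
4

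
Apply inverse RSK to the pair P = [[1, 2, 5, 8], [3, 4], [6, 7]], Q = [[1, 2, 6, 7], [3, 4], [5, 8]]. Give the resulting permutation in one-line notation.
Reverse the RSK construction: for i from n down to 1, find the cell of Q containing i, remove the entry at that cell from P, and reverse-bump it up through P; the value ejected from row 1 is w(i).

Step i=8: Q has 8 at row 3, column 2; remove 7 from row 3 of P and reverse-bump: 7 enters row 2 and ejects 4; 4 enters row 1 and ejects 2. So w(8) = 2. P is now [[1, 4, 5, 8], [3, 7], [6]].
Step i=7: Q has 7 at row 1, column 4; remove that cell from P, ejecting 8. So w(7) = 8. P is now [[1, 4, 5], [3, 7], [6]].
Step i=6: Q has 6 at row 1, column 3; remove that cell from P, ejecting 5. So w(6) = 5. P is now [[1, 4], [3, 7], [6]].
Step i=5: Q has 5 at row 3, column 1; remove 6 from row 3 of P and reverse-bump: 6 enters row 2 and ejects 3; 3 enters row 1 and ejects 1. So w(5) = 1. P is now [[3, 4], [6, 7]].
Step i=4: Q has 4 at row 2, column 2; remove 7 from row 2 of P and reverse-bump: 7 enters row 1 and ejects 4. So w(4) = 4. P is now [[3, 7], [6]].
Step i=3: Q has 3 at row 2, column 1; remove 6 from row 2 of P and reverse-bump: 6 enters row 1 and ejects 3. So w(3) = 3. P is now [[6, 7]].
Step i=2: Q has 2 at row 1, column 2; remove that cell from P, ejecting 7. So w(2) = 7. P is now [[6]].
Step i=1: Q has 1 at row 1, column 1; remove that cell from P, ejecting 6. So w(1) = 6. P is now [].

So w = 6 7 3 4 1 5 8 2.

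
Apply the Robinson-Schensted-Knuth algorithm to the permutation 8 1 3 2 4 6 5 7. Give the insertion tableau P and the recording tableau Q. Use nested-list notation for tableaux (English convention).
Insert each entry of the permutation into P by Schensted row insertion, recording in Q the position of each new cell.

Insert 8: appended to row 1. P = [[8]].
Insert 1: 1 bumps 8 from row 1; 8 starts row 2. P = [[1], [8]].
Insert 3: appended to row 1. P = [[1, 3], [8]].
Insert 2: 2 bumps 3 from row 1; 3 bumps 8 from row 2; 8 starts row 3. P = [[1, 2], [3], [8]].
Insert 4: appended to row 1. P = [[1, 2, 4], [3], [8]].
Insert 6: appended to row 1. P = [[1, 2, 4, 6], [3], [8]].
Insert 5: 5 bumps 6 from row 1; 6 appends to row 2. P = [[1, 2, 4, 5], [3, 6], [8]].
Insert 7: appended to row 1. P = [[1, 2, 4, 5, 7], [3, 6], [8]].

So P = [[1, 2, 4, 5, 7], [3, 6], [8]], Q = [[1, 3, 5, 6, 8], [2, 7], [4]].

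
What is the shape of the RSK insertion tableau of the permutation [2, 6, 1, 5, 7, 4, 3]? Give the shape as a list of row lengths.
[3, 2, 1, 1]

Row-insert each entry into an empty tableau.

After inserting 2: P = [[2]].
After inserting 6: P = [[2, 6]].
After inserting 1: P = [[1, 6], [2]].
After inserting 5: P = [[1, 5], [2, 6]].
After inserting 7: P = [[1, 5, 7], [2, 6]].
After inserting 4: P = [[1, 4, 7], [2, 5], [6]].
After inserting 3: P = [[1, 3, 7], [2, 4], [5], [6]].

The final insertion tableau P = [[1, 3, 7], [2, 4], [5], [6]] has shape [3, 2, 1, 1].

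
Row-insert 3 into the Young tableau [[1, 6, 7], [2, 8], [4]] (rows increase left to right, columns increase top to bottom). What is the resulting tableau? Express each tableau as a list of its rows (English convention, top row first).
[[1, 3, 7], [2, 6], [4, 8]]

In row 1, 3 replaces 6 (the leftmost entry greater than 3); 6 is bumped to row 2. In row 2, 6 replaces 8 (the leftmost entry greater than 6); 8 is bumped to row 3. 8 is appended to row 3. The new tableau is [[1, 3, 7], [2, 6], [4, 8]].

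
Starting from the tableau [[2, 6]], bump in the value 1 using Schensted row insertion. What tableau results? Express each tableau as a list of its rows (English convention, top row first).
[[1, 6], [2]]

In row 1, 1 replaces 2 (the leftmost entry greater than 1); 2 is bumped to row 2. 2 starts a new row 2. The new tableau is [[1, 6], [2]].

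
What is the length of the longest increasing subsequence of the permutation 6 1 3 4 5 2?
4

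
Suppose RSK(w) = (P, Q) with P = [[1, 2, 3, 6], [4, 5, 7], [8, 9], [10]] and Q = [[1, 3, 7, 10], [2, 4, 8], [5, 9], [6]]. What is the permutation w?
4 1 10 8 5 2 9 7 3 6

Reverse the RSK construction: for i from n down to 1, find the cell of Q containing i, remove the entry at that cell from P, and reverse-bump it up through P; the value ejected from row 1 is w(i).

Step i=10: Q has 10 at row 1, column 4; remove that cell from P, ejecting 6. So w(10) = 6. P is now [[1, 2, 3], [4, 5, 7], [8, 9], [10]].
Step i=9: Q has 9 at row 3, column 2; remove 9 from row 3 of P and reverse-bump: 9 enters row 2 and ejects 7; 7 enters row 1 and ejects 3. So w(9) = 3. P is now [[1, 2, 7], [4, 5, 9], [8], [10]].
Step i=8: Q has 8 at row 2, column 3; remove 9 from row 2 of P and reverse-bump: 9 enters row 1 and ejects 7. So w(8) = 7. P is now [[1, 2, 9], [4, 5], [8], [10]].
Step i=7: Q has 7 at row 1, column 3; remove that cell from P, ejecting 9. So w(7) = 9. P is now [[1, 2], [4, 5], [8], [10]].
Step i=6: Q has 6 at row 4, column 1; remove 10 from row 4 of P and reverse-bump: 10 enters row 3 and ejects 8; 8 enters row 2 and ejects 5; 5 enters row 1 and ejects 2. So w(6) = 2. P is now [[1, 5], [4, 8], [10]].
Step i=5: Q has 5 at row 3, column 1; remove 10 from row 3 of P and reverse-bump: 10 enters row 2 and ejects 8; 8 enters row 1 and ejects 5. So w(5) = 5. P is now [[1, 8], [4, 10]].
Step i=4: Q has 4 at row 2, column 2; remove 10 from row 2 of P and reverse-bump: 10 enters row 1 and ejects 8. So w(4) = 8. P is now [[1, 10], [4]].
Step i=3: Q has 3 at row 1, column 2; remove that cell from P, ejecting 10. So w(3) = 10. P is now [[1], [4]].
Step i=2: Q has 2 at row 2, column 1; remove 4 from row 2 of P and reverse-bump: 4 enters row 1 and ejects 1. So w(2) = 1. P is now [[4]].
Step i=1: Q has 1 at row 1, column 1; remove that cell from P, ejecting 4. So w(1) = 4. P is now [].

So w = 4 1 10 8 5 2 9 7 3 6.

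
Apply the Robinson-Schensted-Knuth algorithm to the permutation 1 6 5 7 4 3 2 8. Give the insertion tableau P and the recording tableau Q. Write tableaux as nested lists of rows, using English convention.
Insert each entry of the permutation into P by Schensted row insertion, recording in Q the position of each new cell.

After inserting 1: P = [[1]].
After inserting 6: P = [[1, 6]].
After inserting 5: P = [[1, 5], [6]].
After inserting 7: P = [[1, 5, 7], [6]].
After inserting 4: P = [[1, 4, 7], [5], [6]].
After inserting 3: P = [[1, 3, 7], [4], [5], [6]].
After inserting 2: P = [[1, 2, 7], [3], [4], [5], [6]].
After inserting 8: P = [[1, 2, 7, 8], [3], [4], [5], [6]].

So P = [[1, 2, 7, 8], [3], [4], [5], [6]], Q = [[1, 2, 4, 8], [3], [5], [6], [7]].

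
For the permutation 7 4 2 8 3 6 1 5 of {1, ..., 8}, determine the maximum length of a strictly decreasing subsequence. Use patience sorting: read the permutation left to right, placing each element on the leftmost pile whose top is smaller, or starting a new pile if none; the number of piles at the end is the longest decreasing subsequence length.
7: new pile. tops = [7]
4: new pile. tops = [7, 4]
2: new pile. tops = [7, 4, 2]
8: onto pile 1 (replacing 7). tops = [8, 4, 2]
3: onto pile 3 (replacing 2). tops = [8, 4, 3]
6: onto pile 2 (replacing 4). tops = [8, 6, 3]
1: new pile. tops = [8, 6, 3, 1]
5: onto pile 3 (replacing 3). tops = [8, 6, 5, 1]

4 piles, so the longest decreasing subsequence has length 4.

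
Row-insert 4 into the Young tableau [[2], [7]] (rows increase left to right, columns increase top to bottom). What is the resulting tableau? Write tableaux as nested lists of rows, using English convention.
4 is larger than every entry of row 1, so it is appended to row 1. The new tableau is [[2, 4], [7]].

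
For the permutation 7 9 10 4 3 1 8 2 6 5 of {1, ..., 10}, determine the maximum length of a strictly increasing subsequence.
3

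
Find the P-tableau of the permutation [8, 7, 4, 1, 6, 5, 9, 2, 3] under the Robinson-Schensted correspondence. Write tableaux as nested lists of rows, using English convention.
P = [[1, 2, 3], [4, 5, 9], [6], [7], [8]]

Insert 8: appended to row 1. P = [[8]].
Insert 7: 7 bumps 8 from row 1; 8 starts row 2. P = [[7], [8]].
Insert 4: 4 bumps 7 from row 1; 7 bumps 8 from row 2; 8 starts row 3. P = [[4], [7], [8]].
Insert 1: 1 bumps 4 from row 1; 4 bumps 7 from row 2; 7 bumps 8 from row 3; 8 starts row 4. P = [[1], [4], [7], [8]].
Insert 6: appended to row 1. P = [[1, 6], [4], [7], [8]].
Insert 5: 5 bumps 6 from row 1; 6 appends to row 2. P = [[1, 5], [4, 6], [7], [8]].
Insert 9: appended to row 1. P = [[1, 5, 9], [4, 6], [7], [8]].
Insert 2: 2 bumps 5 from row 1; 5 bumps 6 from row 2; 6 bumps 7 from row 3; 7 bumps 8 from row 4; 8 starts row 5. P = [[1, 2, 9], [4, 5], [6], [7], [8]].
Insert 3: 3 bumps 9 from row 1; 9 appends to row 2. P = [[1, 2, 3], [4, 5, 9], [6], [7], [8]].

So P = [[1, 2, 3], [4, 5, 9], [6], [7], [8]].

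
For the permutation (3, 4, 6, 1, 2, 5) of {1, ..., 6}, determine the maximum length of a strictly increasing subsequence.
3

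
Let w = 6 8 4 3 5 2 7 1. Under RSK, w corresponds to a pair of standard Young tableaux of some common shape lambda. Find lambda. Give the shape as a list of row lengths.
Row-insert each entry into an empty tableau.

After inserting 6: P = [[6]].
After inserting 8: P = [[6, 8]].
After inserting 4: P = [[4, 8], [6]].
After inserting 3: P = [[3, 8], [4], [6]].
After inserting 5: P = [[3, 5], [4, 8], [6]].
After inserting 2: P = [[2, 5], [3, 8], [4], [6]].
After inserting 7: P = [[2, 5, 7], [3, 8], [4], [6]].
After inserting 1: P = [[1, 5, 7], [2, 8], [3], [4], [6]].

The final insertion tableau P = [[1, 5, 7], [2, 8], [3], [4], [6]] has shape [3, 2, 1, 1, 1].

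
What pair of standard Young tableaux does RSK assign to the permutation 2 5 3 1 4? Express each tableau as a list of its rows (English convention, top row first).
P = [[1, 3, 4], [2], [5]], Q = [[1, 2, 5], [3], [4]]

Insert each entry of the permutation into P by Schensted row insertion, recording in Q the position of each new cell.

After inserting 2: P = [[2]].
After inserting 5: P = [[2, 5]].
After inserting 3: P = [[2, 3], [5]].
After inserting 1: P = [[1, 3], [2], [5]].
After inserting 4: P = [[1, 3, 4], [2], [5]].

So P = [[1, 3, 4], [2], [5]], Q = [[1, 2, 5], [3], [4]].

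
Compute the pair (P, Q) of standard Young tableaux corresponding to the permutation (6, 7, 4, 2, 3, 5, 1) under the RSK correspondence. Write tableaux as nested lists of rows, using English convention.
Insert each entry of the permutation into P by Schensted row insertion, recording in Q the position of each new cell.

Insert 6: appended to row 1. P = [[6]], Q = [[1]].
Insert 7: appended to row 1. P = [[6, 7]], Q = [[1, 2]].
Insert 4: 4 bumps 6 from row 1; 6 starts row 2. P = [[4, 7], [6]], Q = [[1, 2], [3]].
Insert 2: 2 bumps 4 from row 1; 4 bumps 6 from row 2; 6 starts row 3. P = [[2, 7], [4], [6]], Q = [[1, 2], [3], [4]].
Insert 3: 3 bumps 7 from row 1; 7 appends to row 2. P = [[2, 3], [4, 7], [6]], Q = [[1, 2], [3, 5], [4]].
Insert 5: appended to row 1. P = [[2, 3, 5], [4, 7], [6]], Q = [[1, 2, 6], [3, 5], [4]].
Insert 1: 1 bumps 2 from row 1; 2 bumps 4 from row 2; 4 bumps 6 from row 3; 6 starts row 4. P = [[1, 3, 5], [2, 7], [4], [6]], Q = [[1, 2, 6], [3, 5], [4], [7]].

So P = [[1, 3, 5], [2, 7], [4], [6]], Q = [[1, 2, 6], [3, 5], [4], [7]].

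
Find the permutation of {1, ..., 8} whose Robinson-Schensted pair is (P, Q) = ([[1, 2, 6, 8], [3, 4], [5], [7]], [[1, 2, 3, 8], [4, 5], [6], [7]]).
3 5 7 1 6 4 2 8

Reverse RSK: for i = n, n-1, ..., 1, locate i in Q, remove the corresponding corner cell from P, and reverse-bump its entry up through P; the value ejected from row 1 is w(i).

So w = 3 5 7 1 6 4 2 8.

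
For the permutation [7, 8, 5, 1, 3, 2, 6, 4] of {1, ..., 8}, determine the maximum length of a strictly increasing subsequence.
3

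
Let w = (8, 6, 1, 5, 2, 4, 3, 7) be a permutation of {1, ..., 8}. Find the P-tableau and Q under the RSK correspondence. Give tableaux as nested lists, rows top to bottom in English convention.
P = [[1, 2, 3, 7], [4], [5], [6], [8]], Q = [[1, 4, 6, 8], [2], [3], [5], [7]]

Insert each entry of the permutation into P by Schensted row insertion, recording in Q the position of each new cell.

Insert 8: appended to row 1. P = [[8]].
Insert 6: 6 bumps 8 from row 1; 8 starts row 2. P = [[6], [8]].
Insert 1: 1 bumps 6 from row 1; 6 bumps 8 from row 2; 8 starts row 3. P = [[1], [6], [8]].
Insert 5: appended to row 1. P = [[1, 5], [6], [8]].
Insert 2: 2 bumps 5 from row 1; 5 bumps 6 from row 2; 6 bumps 8 from row 3; 8 starts row 4. P = [[1, 2], [5], [6], [8]].
Insert 4: appended to row 1. P = [[1, 2, 4], [5], [6], [8]].
Insert 3: 3 bumps 4 from row 1; 4 bumps 5 from row 2; 5 bumps 6 from row 3; 6 bumps 8 from row 4; 8 starts row 5. P = [[1, 2, 3], [4], [5], [6], [8]].
Insert 7: appended to row 1. P = [[1, 2, 3, 7], [4], [5], [6], [8]].

So P = [[1, 2, 3, 7], [4], [5], [6], [8]], Q = [[1, 4, 6, 8], [2], [3], [5], [7]].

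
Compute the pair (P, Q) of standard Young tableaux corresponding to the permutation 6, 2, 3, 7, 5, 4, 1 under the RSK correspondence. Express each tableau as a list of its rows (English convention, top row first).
Insert each entry of the permutation into P by Schensted row insertion, recording in Q the position of each new cell.

Insert 6: appended to row 1. P = [[6]].
Insert 2: 2 bumps 6 from row 1; 6 starts row 2. P = [[2], [6]].
Insert 3: appended to row 1. P = [[2, 3], [6]].
Insert 7: appended to row 1. P = [[2, 3, 7], [6]].
Insert 5: 5 bumps 7 from row 1; 7 appends to row 2. P = [[2, 3, 5], [6, 7]].
Insert 4: 4 bumps 5 from row 1; 5 bumps 6 from row 2; 6 starts row 3. P = [[2, 3, 4], [5, 7], [6]].
Insert 1: 1 bumps 2 from row 1; 2 bumps 5 from row 2; 5 bumps 6 from row 3; 6 starts row 4. P = [[1, 3, 4], [2, 7], [5], [6]].

So P = [[1, 3, 4], [2, 7], [5], [6]], Q = [[1, 3, 4], [2, 5], [6], [7]].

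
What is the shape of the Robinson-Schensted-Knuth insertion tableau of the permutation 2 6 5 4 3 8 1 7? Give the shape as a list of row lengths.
[3, 2, 1, 1, 1]

RSK row insertion gives P = [[1, 3, 7], [2, 8], [4], [5], [6]], which has shape [3, 2, 1, 1, 1].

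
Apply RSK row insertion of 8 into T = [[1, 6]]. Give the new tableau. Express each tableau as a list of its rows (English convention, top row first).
8 is larger than every entry of row 1, so it is appended to row 1. The new tableau is [[1, 6, 8]].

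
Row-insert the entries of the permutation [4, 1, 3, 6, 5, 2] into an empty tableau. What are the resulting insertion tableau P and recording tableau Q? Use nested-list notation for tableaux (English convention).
P = [[1, 2, 5], [3, 6], [4]], Q = [[1, 3, 4], [2, 5], [6]]

Insert each entry of the permutation into P by Schensted row insertion, recording in Q the position of each new cell.

Insert 4: appended to row 1. P = [[4]], Q = [[1]].
Insert 1: 1 bumps 4 from row 1; 4 starts row 2. P = [[1], [4]], Q = [[1], [2]].
Insert 3: appended to row 1. P = [[1, 3], [4]], Q = [[1, 3], [2]].
Insert 6: appended to row 1. P = [[1, 3, 6], [4]], Q = [[1, 3, 4], [2]].
Insert 5: 5 bumps 6 from row 1; 6 appends to row 2. P = [[1, 3, 5], [4, 6]], Q = [[1, 3, 4], [2, 5]].
Insert 2: 2 bumps 3 from row 1; 3 bumps 4 from row 2; 4 starts row 3. P = [[1, 2, 5], [3, 6], [4]], Q = [[1, 3, 4], [2, 5], [6]].

So P = [[1, 2, 5], [3, 6], [4]], Q = [[1, 3, 4], [2, 5], [6]].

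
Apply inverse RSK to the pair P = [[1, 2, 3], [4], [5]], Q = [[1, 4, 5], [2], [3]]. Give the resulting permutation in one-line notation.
Reverse the RSK construction: for i from n down to 1, find the cell of Q containing i, remove the entry at that cell from P, and reverse-bump it up through P; the value ejected from row 1 is w(i).

Step i=5: Q has 5 at row 1, column 3; remove that cell from P, ejecting 3. So w(5) = 3. P is now [[1, 2], [4], [5]].
Step i=4: Q has 4 at row 1, column 2; remove that cell from P, ejecting 2. So w(4) = 2. P is now [[1], [4], [5]].
Step i=3: Q has 3 at row 3, column 1; remove 5 from row 3 of P and reverse-bump: 5 enters row 2 and ejects 4; 4 enters row 1 and ejects 1. So w(3) = 1. P is now [[4], [5]].
Step i=2: Q has 2 at row 2, column 1; remove 5 from row 2 of P and reverse-bump: 5 enters row 1 and ejects 4. So w(2) = 4. P is now [[5]].
Step i=1: Q has 1 at row 1, column 1; remove that cell from P, ejecting 5. So w(1) = 5. P is now [].

So w = 5 4 1 2 3.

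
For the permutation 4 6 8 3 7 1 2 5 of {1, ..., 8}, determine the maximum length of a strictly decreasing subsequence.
3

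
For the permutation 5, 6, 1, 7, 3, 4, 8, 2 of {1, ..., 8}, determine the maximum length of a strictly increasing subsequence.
4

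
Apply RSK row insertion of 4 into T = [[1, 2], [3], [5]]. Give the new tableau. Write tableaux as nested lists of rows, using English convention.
[[1, 2, 4], [3], [5]]

4 is larger than every entry of row 1, so it is appended to row 1. The new tableau is [[1, 2, 4], [3], [5]].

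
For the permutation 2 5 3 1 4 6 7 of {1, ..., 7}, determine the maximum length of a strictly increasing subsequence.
5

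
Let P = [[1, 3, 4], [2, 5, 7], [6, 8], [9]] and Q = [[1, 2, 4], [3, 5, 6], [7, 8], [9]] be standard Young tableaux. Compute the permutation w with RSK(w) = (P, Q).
2 6 1 9 5 8 3 7 4

Reverse the RSK construction: for i from n down to 1, find the cell of Q containing i, remove the entry at that cell from P, and reverse-bump it up through P; the value ejected from row 1 is w(i).

Step i=9: Q has 9 at row 4, column 1; remove 9 from row 4 of P and reverse-bump: 9 enters row 3 and ejects 8; 8 enters row 2 and ejects 7; 7 enters row 1 and ejects 4. So w(9) = 4. P is now [[1, 3, 7], [2, 5, 8], [6, 9]].
Step i=8: Q has 8 at row 3, column 2; remove 9 from row 3 of P and reverse-bump: 9 enters row 2 and ejects 8; 8 enters row 1 and ejects 7. So w(8) = 7. P is now [[1, 3, 8], [2, 5, 9], [6]].
Step i=7: Q has 7 at row 3, column 1; remove 6 from row 3 of P and reverse-bump: 6 enters row 2 and ejects 5; 5 enters row 1 and ejects 3. So w(7) = 3. P is now [[1, 5, 8], [2, 6, 9]].
Step i=6: Q has 6 at row 2, column 3; remove 9 from row 2 of P and reverse-bump: 9 enters row 1 and ejects 8. So w(6) = 8. P is now [[1, 5, 9], [2, 6]].
Step i=5: Q has 5 at row 2, column 2; remove 6 from row 2 of P and reverse-bump: 6 enters row 1 and ejects 5. So w(5) = 5. P is now [[1, 6, 9], [2]].
Step i=4: Q has 4 at row 1, column 3; remove that cell from P, ejecting 9. So w(4) = 9. P is now [[1, 6], [2]].
Step i=3: Q has 3 at row 2, column 1; remove 2 from row 2 of P and reverse-bump: 2 enters row 1 and ejects 1. So w(3) = 1. P is now [[2, 6]].
Step i=2: Q has 2 at row 1, column 2; remove that cell from P, ejecting 6. So w(2) = 6. P is now [[2]].
Step i=1: Q has 1 at row 1, column 1; remove that cell from P, ejecting 2. So w(1) = 2. P is now [].

So w = 2 6 1 9 5 8 3 7 4.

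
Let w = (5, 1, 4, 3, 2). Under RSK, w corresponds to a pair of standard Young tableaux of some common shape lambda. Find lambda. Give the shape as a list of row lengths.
[2, 1, 1, 1]

Row-insert each entry into an empty tableau.

After inserting 5: P = [[5]].
After inserting 1: P = [[1], [5]].
After inserting 4: P = [[1, 4], [5]].
After inserting 3: P = [[1, 3], [4], [5]].
After inserting 2: P = [[1, 2], [3], [4], [5]].

The final insertion tableau P = [[1, 2], [3], [4], [5]] has shape [2, 1, 1, 1].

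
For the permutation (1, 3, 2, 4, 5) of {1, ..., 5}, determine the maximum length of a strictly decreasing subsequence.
2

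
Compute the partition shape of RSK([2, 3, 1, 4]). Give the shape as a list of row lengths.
Row-insert each entry into an empty tableau.

After inserting 2: P = [[2]].
After inserting 3: P = [[2, 3]].
After inserting 1: P = [[1, 3], [2]].
After inserting 4: P = [[1, 3, 4], [2]].

The final insertion tableau P = [[1, 3, 4], [2]] has shape [3, 1].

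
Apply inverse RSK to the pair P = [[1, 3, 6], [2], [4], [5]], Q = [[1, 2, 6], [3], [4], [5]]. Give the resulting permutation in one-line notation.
Reverse the RSK construction: for i from n down to 1, find the cell of Q containing i, remove the entry at that cell from P, and reverse-bump it up through P; the value ejected from row 1 is w(i).

Step i=6: Q has 6 at row 1, column 3; remove that cell from P, ejecting 6. So w(6) = 6. P is now [[1, 3], [2], [4], [5]].
Step i=5: Q has 5 at row 4, column 1; remove 5 from row 4 of P and reverse-bump: 5 enters row 3 and ejects 4; 4 enters row 2 and ejects 2; 2 enters row 1 and ejects 1. So w(5) = 1. P is now [[2, 3], [4], [5]].
Step i=4: Q has 4 at row 3, column 1; remove 5 from row 3 of P and reverse-bump: 5 enters row 2 and ejects 4; 4 enters row 1 and ejects 3. So w(4) = 3. P is now [[2, 4], [5]].
Step i=3: Q has 3 at row 2, column 1; remove 5 from row 2 of P and reverse-bump: 5 enters row 1 and ejects 4. So w(3) = 4. P is now [[2, 5]].
Step i=2: Q has 2 at row 1, column 2; remove that cell from P, ejecting 5. So w(2) = 5. P is now [[2]].
Step i=1: Q has 1 at row 1, column 1; remove that cell from P, ejecting 2. So w(1) = 2. P is now [].

So w = 2 5 4 3 1 6.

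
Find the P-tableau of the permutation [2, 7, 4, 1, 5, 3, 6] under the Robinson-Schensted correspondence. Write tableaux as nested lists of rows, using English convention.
Insert 2: appended to row 1. P = [[2]].
Insert 7: appended to row 1. P = [[2, 7]].
Insert 4: 4 bumps 7 from row 1; 7 starts row 2. P = [[2, 4], [7]].
Insert 1: 1 bumps 2 from row 1; 2 bumps 7 from row 2; 7 starts row 3. P = [[1, 4], [2], [7]].
Insert 5: appended to row 1. P = [[1, 4, 5], [2], [7]].
Insert 3: 3 bumps 4 from row 1; 4 appends to row 2. P = [[1, 3, 5], [2, 4], [7]].
Insert 6: appended to row 1. P = [[1, 3, 5, 6], [2, 4], [7]].

So P = [[1, 3, 5, 6], [2, 4], [7]].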